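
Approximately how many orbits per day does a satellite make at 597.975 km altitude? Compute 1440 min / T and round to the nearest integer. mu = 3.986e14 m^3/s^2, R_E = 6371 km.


r = 6.968975e+06 m
T = 2*pi*sqrt(r^3/mu) = 5789.8136 s = 96.4969 min
revs/day = 1440 / 96.4969 = 14.9228
Rounded: 15 revolutions per day

15 revolutions per day


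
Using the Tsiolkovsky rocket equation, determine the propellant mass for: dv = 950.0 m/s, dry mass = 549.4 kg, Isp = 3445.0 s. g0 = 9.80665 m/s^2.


ve = Isp * g0 = 3445.0 * 9.80665 = 33783.909250 m/s
mass ratio = exp(dv/ve) = exp(950.0/33783.909250) = 1.02851899
m_prop = m_dry * (mr - 1) = 549.4 * (1.02851899 - 1)
m_prop = 15.6683 kg

15.6683 kg


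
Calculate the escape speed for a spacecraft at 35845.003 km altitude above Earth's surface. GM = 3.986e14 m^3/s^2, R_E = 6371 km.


r = 6371.0 + 35845.003 = 42216.0030 km = 4.2216003e+07 m
v_esc = sqrt(2*mu/r) = sqrt(2*3.986e14 / 4.2216003e+07)
v_esc = 4345.5534 m/s = 4.3456 km/s

4.3456 km/s


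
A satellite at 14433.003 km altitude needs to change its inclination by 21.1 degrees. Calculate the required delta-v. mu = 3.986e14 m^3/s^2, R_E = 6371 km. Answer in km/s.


r = 20804.0030 km = 2.0804003e+07 m
V = sqrt(mu/r) = 4377.1879 m/s
di = 21.1 deg = 0.3682645 rad
dV = 2*V*sin(di/2) = 2*4377.1879*sin(0.1841322)
dV = 1602.8694 m/s = 1.6029 km/s

1.6029 km/s


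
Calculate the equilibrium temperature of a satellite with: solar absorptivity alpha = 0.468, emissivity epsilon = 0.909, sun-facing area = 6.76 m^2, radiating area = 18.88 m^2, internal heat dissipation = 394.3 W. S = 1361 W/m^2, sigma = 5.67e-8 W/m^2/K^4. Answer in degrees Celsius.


Numerator = alpha*S*A_sun + Q_int = 0.468*1361*6.76 + 394.3 = 4700.0685 W
Denominator = eps*sigma*A_rad = 0.909*5.67e-8*18.88 = 9.7308086e-07 W/K^4
T^4 = 4.8300903e+09 K^4
T = 263.6263 K = -9.5237 C

-9.5237 degrees Celsius


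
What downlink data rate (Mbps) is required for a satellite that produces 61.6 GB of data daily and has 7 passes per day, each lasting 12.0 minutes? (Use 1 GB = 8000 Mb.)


total contact time = 7 * 12.0 * 60 = 5040.0000 s
data = 61.6 GB = 492800.0000 Mb
rate = 492800.0000 / 5040.0000 = 97.7778 Mbps

97.7778 Mbps


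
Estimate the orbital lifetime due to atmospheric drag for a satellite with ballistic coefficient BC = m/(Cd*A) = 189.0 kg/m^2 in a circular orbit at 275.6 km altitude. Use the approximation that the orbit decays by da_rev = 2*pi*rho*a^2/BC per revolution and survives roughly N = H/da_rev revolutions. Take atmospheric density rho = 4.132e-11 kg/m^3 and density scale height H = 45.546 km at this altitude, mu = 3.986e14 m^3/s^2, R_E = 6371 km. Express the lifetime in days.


a = R_E + alt = 6646.6000 km = 6.6466e+06 m
da_rev = 2*pi*rho*a^2/BC = 2*pi*4.132e-11*(6.6466e+06)^2/189.0 = 60.684456 m per revolution
N = H/da_rev = 45546.0000 m / 60.684456 m = 750.5382 revolutions
P = 2*pi*sqrt(a^3/mu) = 5392.7531 s
lifetime = N*P = 750.5382 * 5392.7531 = 4.047467e+06 s = 46.8457 days

46.8457 days


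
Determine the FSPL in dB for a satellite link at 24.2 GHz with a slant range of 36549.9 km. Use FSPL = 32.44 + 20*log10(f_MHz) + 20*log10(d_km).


f = 24.2 GHz = 24200.0000 MHz
d = 36549.9 km
FSPL = 32.44 + 20*log10(24200.0000) + 20*log10(36549.9)
FSPL = 32.44 + 87.6763 + 91.2577
FSPL = 211.3740 dB

211.3740 dB


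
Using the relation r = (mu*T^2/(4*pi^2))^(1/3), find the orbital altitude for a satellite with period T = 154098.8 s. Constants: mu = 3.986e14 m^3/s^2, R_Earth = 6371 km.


T = 154098.8 s
r = (mu*T^2/(4*pi^2))^(1/3) = (3.986e14 * 154098.8^2 / (4*pi^2))^(1/3)
r = 6.2123897e+07 m = 62123.8969 km
alt = r - R_E = 62123.8969 - 6371 = 55752.8969 km

55752.8969 km


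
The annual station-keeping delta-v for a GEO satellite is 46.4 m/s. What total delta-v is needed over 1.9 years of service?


dV = rate * years = 46.4 * 1.9
dV = 88.1600 m/s

88.1600 m/s


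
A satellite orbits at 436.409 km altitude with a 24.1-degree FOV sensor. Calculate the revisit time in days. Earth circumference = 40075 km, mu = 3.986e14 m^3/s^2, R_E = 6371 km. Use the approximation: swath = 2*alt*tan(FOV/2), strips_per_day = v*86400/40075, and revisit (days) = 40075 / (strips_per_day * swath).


swath = 2*436.409*tan(0.2103122) = 186.3194 km
v = sqrt(mu/r) = 7652.0487 m/s = 7.6520 km/s
strips/day = v*86400/40075 = 7.6520*86400/40075 = 16.4975
coverage/day = strips * swath = 16.4975 * 186.3194 = 3073.8034 km
revisit = 40075 / 3073.8034 = 13.0376 days

13.0376 days


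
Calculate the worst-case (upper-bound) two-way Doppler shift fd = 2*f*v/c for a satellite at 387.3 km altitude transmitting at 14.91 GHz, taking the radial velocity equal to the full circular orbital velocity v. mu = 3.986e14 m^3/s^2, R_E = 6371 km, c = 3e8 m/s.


r = 6.7583e+06 m
v = sqrt(mu/r) = 7679.8001 m/s (worst-case radial velocity)
f = 14.91 GHz = 1.491e+10 Hz
fd = 2*f*v/c = 2*1.491e+10*7679.8001/3.0e+08
fd = 763372.1270 Hz

763372.1270 Hz


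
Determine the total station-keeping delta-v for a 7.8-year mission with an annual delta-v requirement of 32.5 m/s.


dV = rate * years = 32.5 * 7.8
dV = 253.5000 m/s

253.5000 m/s


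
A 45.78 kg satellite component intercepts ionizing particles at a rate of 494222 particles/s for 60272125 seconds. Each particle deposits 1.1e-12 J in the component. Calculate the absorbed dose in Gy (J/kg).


Total energy deposited = rate * time * E_per
  = 494222 * 60272125 * 1.1e-12 = 32.7666 J
Dose = E_total / mass = 32.7666 / 45.78
Dose = 0.7157403 Gy

0.7157 Gy


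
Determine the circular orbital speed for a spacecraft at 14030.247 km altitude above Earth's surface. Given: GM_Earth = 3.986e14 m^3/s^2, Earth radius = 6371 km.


r = R_E + alt = 6371.0 + 14030.247 = 20401.2470 km = 2.0401247e+07 m
v = sqrt(mu/r) = sqrt(3.986e14 / 2.0401247e+07) = 4420.1834 m/s = 4.4202 km/s

4.4202 km/s


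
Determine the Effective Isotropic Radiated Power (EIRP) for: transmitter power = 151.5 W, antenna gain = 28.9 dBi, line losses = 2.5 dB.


Pt = 151.5 W = 21.8041 dBW
EIRP = Pt_dBW + Gt - losses = 21.8041 + 28.9 - 2.5 = 48.2041 dBW

48.2041 dBW


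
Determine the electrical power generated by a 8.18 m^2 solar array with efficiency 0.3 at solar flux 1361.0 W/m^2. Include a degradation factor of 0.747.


P = area * eta * S * degradation
P = 8.18 * 0.3 * 1361.0 * 0.747
P = 2494.9008 W

2494.9008 W


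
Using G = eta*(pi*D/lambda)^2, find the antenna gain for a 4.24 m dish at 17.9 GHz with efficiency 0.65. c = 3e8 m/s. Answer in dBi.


lambda = c/f = 3e8 / 1.79e+10 = 0.01675978 m
G = eta*(pi*D/lambda)^2 = 0.65*(pi*4.24/0.01675978)^2
G = 410589.9999 (linear)
G = 10*log10(410589.9999) = 56.1341 dBi

56.1341 dBi


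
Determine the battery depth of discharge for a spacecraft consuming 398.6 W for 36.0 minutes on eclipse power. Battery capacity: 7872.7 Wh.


E_used = P * t / 60 = 398.6 * 36.0 / 60 = 239.1600 Wh
DOD = E_used / E_total * 100 = 239.1600 / 7872.7 * 100
DOD = 3.0378 %

3.0378 %


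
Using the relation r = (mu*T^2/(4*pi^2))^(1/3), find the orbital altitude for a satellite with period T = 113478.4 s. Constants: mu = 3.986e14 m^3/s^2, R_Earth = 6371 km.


T = 113478.4 s
r = (mu*T^2/(4*pi^2))^(1/3) = (3.986e14 * 113478.4^2 / (4*pi^2))^(1/3)
r = 5.0660327e+07 m = 50660.3270 km
alt = r - R_E = 50660.3270 - 6371 = 44289.3270 km

44289.3270 km


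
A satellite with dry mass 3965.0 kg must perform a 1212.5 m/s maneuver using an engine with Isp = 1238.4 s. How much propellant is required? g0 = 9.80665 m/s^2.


ve = Isp * g0 = 1238.4 * 9.80665 = 12144.555360 m/s
mass ratio = exp(dv/ve) = exp(1212.5/12144.555360) = 1.10499298
m_prop = m_dry * (mr - 1) = 3965.0 * (1.10499298 - 1)
m_prop = 416.2971 kg

416.2971 kg


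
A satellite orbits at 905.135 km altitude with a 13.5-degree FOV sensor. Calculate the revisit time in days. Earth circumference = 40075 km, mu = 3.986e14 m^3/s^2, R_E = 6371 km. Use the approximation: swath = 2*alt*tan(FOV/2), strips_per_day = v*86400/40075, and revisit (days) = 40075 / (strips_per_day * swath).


swath = 2*905.135*tan(0.1178097) = 214.2596 km
v = sqrt(mu/r) = 7401.4749 m/s = 7.4015 km/s
strips/day = v*86400/40075 = 7.4015*86400/40075 = 15.9573
coverage/day = strips * swath = 15.9573 * 214.2596 = 3418.9970 km
revisit = 40075 / 3418.9970 = 11.7213 days

11.7213 days


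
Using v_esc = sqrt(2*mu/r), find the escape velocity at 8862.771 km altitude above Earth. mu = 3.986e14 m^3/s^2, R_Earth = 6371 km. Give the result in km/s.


r = 6371.0 + 8862.771 = 15233.7710 km = 1.5233771e+07 m
v_esc = sqrt(2*mu/r) = sqrt(2*3.986e14 / 1.5233771e+07)
v_esc = 7234.0238 m/s = 7.2340 km/s

7.2340 km/s


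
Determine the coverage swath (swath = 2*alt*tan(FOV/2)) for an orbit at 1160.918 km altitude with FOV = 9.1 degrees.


FOV = 9.1 deg = 0.158825 rad
swath = 2 * alt * tan(FOV/2) = 2 * 1160.918 * tan(0.07941248)
swath = 2 * 1160.918 * 0.07957984
swath = 184.7713 km

184.7713 km


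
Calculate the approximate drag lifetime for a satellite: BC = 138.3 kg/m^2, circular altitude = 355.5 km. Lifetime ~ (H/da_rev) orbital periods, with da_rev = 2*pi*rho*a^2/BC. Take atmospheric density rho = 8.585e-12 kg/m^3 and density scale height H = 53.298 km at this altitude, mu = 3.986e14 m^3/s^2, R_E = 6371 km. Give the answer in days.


a = R_E + alt = 6726.5000 km = 6.7265e+06 m
da_rev = 2*pi*rho*a^2/BC = 2*pi*8.585e-12*(6.7265e+06)^2/138.3 = 17.647219 m per revolution
N = H/da_rev = 53298.0000 m / 17.647219 m = 3020.1925 revolutions
P = 2*pi*sqrt(a^3/mu) = 5490.2857 s
lifetime = N*P = 3020.1925 * 5490.2857 = 1.658172e+07 s = 191.9181 days

191.9181 days


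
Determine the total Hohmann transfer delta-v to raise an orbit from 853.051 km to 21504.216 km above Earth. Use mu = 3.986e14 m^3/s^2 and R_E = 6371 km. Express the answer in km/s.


r1 = 7224.0510 km = 7.224051e+06 m
r2 = 27875.2160 km = 2.7875216e+07 m
dv1 = sqrt(mu/r1)*(sqrt(2*r2/(r1+r2)) - 1) = 1933.5617 m/s
dv2 = sqrt(mu/r2)*(1 - sqrt(2*r1/(r1+r2))) = 1355.3199 m/s
total dv = |dv1| + |dv2| = 1933.5617 + 1355.3199 = 3288.8815 m/s = 3.2889 km/s

3.2889 km/s


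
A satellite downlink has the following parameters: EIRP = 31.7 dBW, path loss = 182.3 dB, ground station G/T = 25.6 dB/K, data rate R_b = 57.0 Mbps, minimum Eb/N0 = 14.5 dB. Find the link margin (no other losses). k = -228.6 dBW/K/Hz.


C/N0 = EIRP - FSPL + G/T - k = 31.7 - 182.3 + 25.6 - (-228.6)
C/N0 = 103.6000 dB-Hz
R_b = 57.0 Mbps = 5.7e+07 bps -> 10*log10(R_b) = 77.5587 dB-Hz
Eb/N0 = C/N0 - 10*log10(R_b) = 103.6000 - 77.5587 = 26.0413 dB
Margin = Eb/N0 - Eb/N0_req = 26.0413 - 14.5 = 11.5413 dB (link closes)

11.5413 dB


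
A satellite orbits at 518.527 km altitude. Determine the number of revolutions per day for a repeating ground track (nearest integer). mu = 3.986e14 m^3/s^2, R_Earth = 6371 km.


r = 6.889527e+06 m
T = 2*pi*sqrt(r^3/mu) = 5691.0884 s = 94.8515 min
revs/day = 1440 / 94.8515 = 15.1816
Rounded: 15 revolutions per day

15 revolutions per day


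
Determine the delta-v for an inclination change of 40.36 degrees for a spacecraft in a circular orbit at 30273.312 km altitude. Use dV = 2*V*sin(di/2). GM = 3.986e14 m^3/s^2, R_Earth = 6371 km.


r = 36644.3120 km = 3.6644312e+07 m
V = sqrt(mu/r) = 3298.1117 m/s
di = 40.36 deg = 0.7044149 rad
dV = 2*V*sin(di/2) = 2*3298.1117*sin(0.3522074)
dV = 2275.5030 m/s = 2.2755 km/s

2.2755 km/s


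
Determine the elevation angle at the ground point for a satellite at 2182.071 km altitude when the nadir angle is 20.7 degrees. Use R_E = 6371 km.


r = R_E + alt = 8553.0710 km
Law of sines in the satellite / Earth-center / ground-point triangle:
  sin(nadir)/R_E = sin(90 + el)/r  =>  cos(el) = (r/R_E)*sin(nadir)
cos(el) = (8553.0710 / 6371.0000) * sin(20.7 deg) = 0.4745402
el = arccos(0.4745402) = 61.6706 deg
(Earth-central angle = 90 - nadir - el = 7.6294 deg)

61.6706 degrees


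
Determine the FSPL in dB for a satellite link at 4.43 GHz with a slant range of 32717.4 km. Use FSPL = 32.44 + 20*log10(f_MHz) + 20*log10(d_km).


f = 4.43 GHz = 4430.0000 MHz
d = 32717.4 km
FSPL = 32.44 + 20*log10(4430.0000) + 20*log10(32717.4)
FSPL = 32.44 + 72.9281 + 90.2956
FSPL = 195.6637 dB

195.6637 dB


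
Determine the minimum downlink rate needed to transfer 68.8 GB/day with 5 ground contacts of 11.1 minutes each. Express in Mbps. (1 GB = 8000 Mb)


total contact time = 5 * 11.1 * 60 = 3330.0000 s
data = 68.8 GB = 550400.0000 Mb
rate = 550400.0000 / 3330.0000 = 165.2853 Mbps

165.2853 Mbps


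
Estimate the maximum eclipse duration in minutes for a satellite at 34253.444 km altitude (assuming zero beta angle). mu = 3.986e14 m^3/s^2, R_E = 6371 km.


r = 40624.4440 km
T = 1358.1293 min
Eclipse fraction = arcsin(R_E/r)/pi = arcsin(6371.0000/40624.4440)/pi
= arcsin(0.1568268)/pi = 0.05012643
Eclipse duration = 0.05012643 * 1358.1293 = 68.0782 min

68.0782 minutes


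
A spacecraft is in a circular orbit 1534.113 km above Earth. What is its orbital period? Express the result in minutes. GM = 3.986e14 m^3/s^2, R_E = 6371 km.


r = 7905.1130 km = 7.905113e+06 m
T = 2*pi*sqrt(r^3/mu) = 2*pi*sqrt(4.9399693e+20 / 3.986e14)
T = 6994.7685 s = 116.5795 min

116.5795 minutes


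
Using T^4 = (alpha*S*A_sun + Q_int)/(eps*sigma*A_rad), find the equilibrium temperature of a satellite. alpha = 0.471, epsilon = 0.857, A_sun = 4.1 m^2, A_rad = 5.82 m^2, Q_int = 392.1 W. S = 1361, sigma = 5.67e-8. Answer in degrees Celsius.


Numerator = alpha*S*A_sun + Q_int = 0.471*1361*4.1 + 392.1 = 3020.3271 W
Denominator = eps*sigma*A_rad = 0.857*5.67e-8*5.82 = 2.8280486e-07 W/K^4
T^4 = 1.0679898e+10 K^4
T = 321.4710 K = 48.3210 C

48.3210 degrees Celsius


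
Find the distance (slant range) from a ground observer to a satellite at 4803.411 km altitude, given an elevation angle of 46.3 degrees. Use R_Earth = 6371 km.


h = 4803.411 km, el = 46.3 deg
d = -R_E*sin(el) + sqrt((R_E*sin(el))^2 + 2*R_E*h + h^2)
d = -6371.0000*sin(0.8080874) + sqrt((6371.0000*0.7229671)^2 + 2*6371.0000*4803.411 + 4803.411^2)
d = 5664.9682 km

5664.9682 km


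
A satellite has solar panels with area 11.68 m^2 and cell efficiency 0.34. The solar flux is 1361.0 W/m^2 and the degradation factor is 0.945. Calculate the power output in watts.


P = area * eta * S * degradation
P = 11.68 * 0.34 * 1361.0 * 0.945
P = 5107.5390 W

5107.5390 W


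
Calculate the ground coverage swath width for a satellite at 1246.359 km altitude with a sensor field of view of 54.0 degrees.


FOV = 54.0 deg = 0.9424778 rad
swath = 2 * alt * tan(FOV/2) = 2 * 1246.359 * tan(0.4712389)
swath = 2 * 1246.359 * 0.5095254
swath = 1270.1033 km

1270.1033 km


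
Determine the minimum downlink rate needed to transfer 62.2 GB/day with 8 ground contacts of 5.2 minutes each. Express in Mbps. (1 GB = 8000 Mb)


total contact time = 8 * 5.2 * 60 = 2496.0000 s
data = 62.2 GB = 497600.0000 Mb
rate = 497600.0000 / 2496.0000 = 199.3590 Mbps

199.3590 Mbps


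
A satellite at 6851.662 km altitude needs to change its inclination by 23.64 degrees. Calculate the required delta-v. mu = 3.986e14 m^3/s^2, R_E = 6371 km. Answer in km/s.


r = 13222.6620 km = 1.3222662e+07 m
V = sqrt(mu/r) = 5490.4659 m/s
di = 23.64 deg = 0.4125958 rad
dV = 2*V*sin(di/2) = 2*5490.4659*sin(0.2062979)
dV = 2249.3091 m/s = 2.2493 km/s

2.2493 km/s


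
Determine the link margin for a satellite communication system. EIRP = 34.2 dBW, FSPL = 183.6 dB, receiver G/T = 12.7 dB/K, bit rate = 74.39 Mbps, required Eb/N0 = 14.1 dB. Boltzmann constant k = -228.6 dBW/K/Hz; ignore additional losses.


C/N0 = EIRP - FSPL + G/T - k = 34.2 - 183.6 + 12.7 - (-228.6)
C/N0 = 91.9000 dB-Hz
R_b = 74.39 Mbps = 7.439e+07 bps -> 10*log10(R_b) = 78.7151 dB-Hz
Eb/N0 = C/N0 - 10*log10(R_b) = 91.9000 - 78.7151 = 13.1849 dB
Margin = Eb/N0 - Eb/N0_req = 13.1849 - 14.1 = -0.9151456 dB (negative margin: link does not close)

-0.9151 dB


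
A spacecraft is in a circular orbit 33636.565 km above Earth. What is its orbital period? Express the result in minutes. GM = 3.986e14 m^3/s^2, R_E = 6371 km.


r = 40007.5650 km = 4.0007565e+07 m
T = 2*pi*sqrt(r^3/mu) = 2*pi*sqrt(6.4036319e+22 / 3.986e14)
T = 79638.7437 s = 1327.3124 min

1327.3124 minutes


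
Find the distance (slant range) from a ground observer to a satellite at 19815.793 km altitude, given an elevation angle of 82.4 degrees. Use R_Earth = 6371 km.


h = 19815.793 km, el = 82.4 deg
d = -R_E*sin(el) + sqrt((R_E*sin(el))^2 + 2*R_E*h + h^2)
d = -6371.0000*sin(1.4382) + sqrt((6371.0000*0.9912155)^2 + 2*6371.0000*19815.793 + 19815.793^2)
d = 19858.1991 km

19858.1991 km


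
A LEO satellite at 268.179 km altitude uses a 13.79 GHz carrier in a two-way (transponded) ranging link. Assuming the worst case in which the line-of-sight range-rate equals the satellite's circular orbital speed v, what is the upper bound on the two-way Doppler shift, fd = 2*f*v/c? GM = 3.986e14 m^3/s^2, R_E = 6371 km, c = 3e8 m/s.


r = 6.639179e+06 m
v = sqrt(mu/r) = 7748.3898 m/s (worst-case radial velocity)
f = 13.79 GHz = 1.379e+10 Hz
fd = 2*f*v/c = 2*1.379e+10*7748.3898/3.0e+08
fd = 712335.2982 Hz

712335.2982 Hz


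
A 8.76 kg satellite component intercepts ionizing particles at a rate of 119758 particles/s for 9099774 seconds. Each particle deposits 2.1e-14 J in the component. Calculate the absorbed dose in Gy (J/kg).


Total energy deposited = rate * time * E_per
  = 119758 * 9099774 * 2.1e-14 = 0.02288519 J
Dose = E_total / mass = 0.02288519 / 8.76
Dose = 0.002612464 Gy

0.0026 Gy


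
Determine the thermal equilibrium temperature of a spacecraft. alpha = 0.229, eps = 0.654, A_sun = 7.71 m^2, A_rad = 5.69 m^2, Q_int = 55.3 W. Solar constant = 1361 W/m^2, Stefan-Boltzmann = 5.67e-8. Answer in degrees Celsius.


Numerator = alpha*S*A_sun + Q_int = 0.229*1361*7.71 + 55.3 = 2458.2680 W
Denominator = eps*sigma*A_rad = 0.654*5.67e-8*5.69 = 2.1099544e-07 W/K^4
T^4 = 1.1650811e+10 K^4
T = 328.5406 K = 55.3906 C

55.3906 degrees Celsius


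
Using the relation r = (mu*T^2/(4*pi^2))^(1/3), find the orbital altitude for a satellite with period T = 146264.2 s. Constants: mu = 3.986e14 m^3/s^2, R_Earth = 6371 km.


T = 146264.2 s
r = (mu*T^2/(4*pi^2))^(1/3) = (3.986e14 * 146264.2^2 / (4*pi^2))^(1/3)
r = 5.9999995e+07 m = 59999.9948 km
alt = r - R_E = 59999.9948 - 6371 = 53628.9948 km

53628.9948 km


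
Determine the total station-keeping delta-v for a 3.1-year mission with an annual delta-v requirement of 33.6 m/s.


dV = rate * years = 33.6 * 3.1
dV = 104.1600 m/s

104.1600 m/s


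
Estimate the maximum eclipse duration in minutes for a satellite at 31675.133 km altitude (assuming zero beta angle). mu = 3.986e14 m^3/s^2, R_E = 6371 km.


r = 38046.1330 km
T = 1230.9085 min
Eclipse fraction = arcsin(R_E/r)/pi = arcsin(6371.0000/38046.1330)/pi
= arcsin(0.1674546)/pi = 0.05355476
Eclipse duration = 0.05355476 * 1230.9085 = 65.9210 min

65.9210 minutes


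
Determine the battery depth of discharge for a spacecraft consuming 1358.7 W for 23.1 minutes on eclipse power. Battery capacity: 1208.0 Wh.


E_used = P * t / 60 = 1358.7 * 23.1 / 60 = 523.0995 Wh
DOD = E_used / E_total * 100 = 523.0995 / 1208.0 * 100
DOD = 43.3029 %

43.3029 %


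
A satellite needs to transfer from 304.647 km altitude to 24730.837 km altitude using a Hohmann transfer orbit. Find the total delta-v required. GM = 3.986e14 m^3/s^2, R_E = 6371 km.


r1 = 6675.6470 km = 6.675647e+06 m
r2 = 31101.8370 km = 3.1101837e+07 m
dv1 = sqrt(mu/r1)*(sqrt(2*r2/(r1+r2)) - 1) = 2188.2771 m/s
dv2 = sqrt(mu/r2)*(1 - sqrt(2*r1/(r1+r2))) = 1451.6981 m/s
total dv = |dv1| + |dv2| = 2188.2771 + 1451.6981 = 3639.9751 m/s = 3.6400 km/s

3.6400 km/s


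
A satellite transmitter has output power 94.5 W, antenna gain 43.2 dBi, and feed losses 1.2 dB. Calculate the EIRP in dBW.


Pt = 94.5 W = 19.7543 dBW
EIRP = Pt_dBW + Gt - losses = 19.7543 + 43.2 - 1.2 = 61.7543 dBW

61.7543 dBW


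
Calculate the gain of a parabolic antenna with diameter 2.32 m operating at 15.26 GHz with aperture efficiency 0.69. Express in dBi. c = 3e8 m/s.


lambda = c/f = 3e8 / 1.526e+10 = 0.01965924 m
G = eta*(pi*D/lambda)^2 = 0.69*(pi*2.32/0.01965924)^2
G = 94839.9603 (linear)
G = 10*log10(94839.9603) = 49.7699 dBi

49.7699 dBi


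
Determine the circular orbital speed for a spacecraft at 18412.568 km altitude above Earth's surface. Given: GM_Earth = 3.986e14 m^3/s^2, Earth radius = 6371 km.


r = R_E + alt = 6371.0 + 18412.568 = 24783.5680 km = 2.4783568e+07 m
v = sqrt(mu/r) = sqrt(3.986e14 / 2.4783568e+07) = 4010.3911 m/s = 4.0104 km/s

4.0104 km/s


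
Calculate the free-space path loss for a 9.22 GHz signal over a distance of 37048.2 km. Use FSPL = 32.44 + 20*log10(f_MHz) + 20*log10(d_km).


f = 9.22 GHz = 9220.0000 MHz
d = 37048.2 km
FSPL = 32.44 + 20*log10(9220.0000) + 20*log10(37048.2)
FSPL = 32.44 + 79.2946 + 91.3753
FSPL = 203.1100 dB

203.1100 dB


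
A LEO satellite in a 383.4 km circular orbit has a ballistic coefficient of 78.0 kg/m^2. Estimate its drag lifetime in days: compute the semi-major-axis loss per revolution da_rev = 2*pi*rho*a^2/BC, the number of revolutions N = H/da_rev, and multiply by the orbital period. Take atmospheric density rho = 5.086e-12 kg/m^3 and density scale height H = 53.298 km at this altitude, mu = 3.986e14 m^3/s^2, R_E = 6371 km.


a = R_E + alt = 6754.4000 km = 6.7544e+06 m
da_rev = 2*pi*rho*a^2/BC = 2*pi*5.086e-12*(6.7544e+06)^2/78.0 = 18.691113 m per revolution
N = H/da_rev = 53298.0000 m / 18.691113 m = 2851.5155 revolutions
P = 2*pi*sqrt(a^3/mu) = 5524.4797 s
lifetime = N*P = 2851.5155 * 5524.4797 = 1.575314e+07 s = 182.3280 days

182.3280 days


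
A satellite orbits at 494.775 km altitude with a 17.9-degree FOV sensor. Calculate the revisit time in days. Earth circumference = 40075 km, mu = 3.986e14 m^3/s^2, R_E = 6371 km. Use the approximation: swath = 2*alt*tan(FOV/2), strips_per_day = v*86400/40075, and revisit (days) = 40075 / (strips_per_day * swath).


swath = 2*494.775*tan(0.156207) = 155.8442 km
v = sqrt(mu/r) = 7619.4542 m/s = 7.6195 km/s
strips/day = v*86400/40075 = 7.6195*86400/40075 = 16.4272
coverage/day = strips * swath = 16.4272 * 155.8442 = 2560.0876 km
revisit = 40075 / 2560.0876 = 15.6538 days

15.6538 days


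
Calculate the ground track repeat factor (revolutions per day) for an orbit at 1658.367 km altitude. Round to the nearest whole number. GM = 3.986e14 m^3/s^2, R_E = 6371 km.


r = 8.029367e+06 m
T = 2*pi*sqrt(r^3/mu) = 7160.3324 s = 119.3389 min
revs/day = 1440 / 119.3389 = 12.0665
Rounded: 12 revolutions per day

12 revolutions per day


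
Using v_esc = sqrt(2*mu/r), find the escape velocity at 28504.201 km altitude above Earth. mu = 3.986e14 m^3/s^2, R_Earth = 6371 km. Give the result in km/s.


r = 6371.0 + 28504.201 = 34875.2010 km = 3.4875201e+07 m
v_esc = sqrt(2*mu/r) = sqrt(2*3.986e14 / 3.4875201e+07)
v_esc = 4781.0720 m/s = 4.7811 km/s

4.7811 km/s


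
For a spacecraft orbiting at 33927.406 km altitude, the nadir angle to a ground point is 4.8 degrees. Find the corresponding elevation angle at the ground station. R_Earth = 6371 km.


r = R_E + alt = 40298.4060 km
Law of sines in the satellite / Earth-center / ground-point triangle:
  sin(nadir)/R_E = sin(90 + el)/r  =>  cos(el) = (r/R_E)*sin(nadir)
cos(el) = (40298.4060 / 6371.0000) * sin(4.8 deg) = 0.5292864
el = arccos(0.5292864) = 58.0427 deg
(Earth-central angle = 90 - nadir - el = 27.1573 deg)

58.0427 degrees


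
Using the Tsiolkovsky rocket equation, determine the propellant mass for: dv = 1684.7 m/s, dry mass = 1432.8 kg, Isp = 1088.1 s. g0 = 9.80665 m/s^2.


ve = Isp * g0 = 1088.1 * 9.80665 = 10670.615865 m/s
mass ratio = exp(dv/ve) = exp(1684.7/10670.615865) = 1.17102821
m_prop = m_dry * (mr - 1) = 1432.8 * (1.17102821 - 1)
m_prop = 245.0492 kg

245.0492 kg


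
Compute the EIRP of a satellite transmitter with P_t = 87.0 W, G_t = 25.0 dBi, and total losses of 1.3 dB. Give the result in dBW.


Pt = 87.0 W = 19.3952 dBW
EIRP = Pt_dBW + Gt - losses = 19.3952 + 25.0 - 1.3 = 43.0952 dBW

43.0952 dBW


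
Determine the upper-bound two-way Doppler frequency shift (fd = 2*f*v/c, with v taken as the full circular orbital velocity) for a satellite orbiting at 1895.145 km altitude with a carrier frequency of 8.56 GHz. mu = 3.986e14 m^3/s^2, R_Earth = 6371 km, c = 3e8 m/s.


r = 8.266145e+06 m
v = sqrt(mu/r) = 6944.1187 m/s (worst-case radial velocity)
f = 8.56 GHz = 8.56e+09 Hz
fd = 2*f*v/c = 2*8.56e+09*6944.1187/3.0e+08
fd = 396277.7087 Hz

396277.7087 Hz


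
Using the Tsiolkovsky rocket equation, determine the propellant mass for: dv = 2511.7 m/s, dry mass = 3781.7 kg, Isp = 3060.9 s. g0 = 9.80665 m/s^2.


ve = Isp * g0 = 3060.9 * 9.80665 = 30017.174985 m/s
mass ratio = exp(dv/ve) = exp(2511.7/30017.174985) = 1.08727594
m_prop = m_dry * (mr - 1) = 3781.7 * (1.08727594 - 1)
m_prop = 330.0514 kg

330.0514 kg


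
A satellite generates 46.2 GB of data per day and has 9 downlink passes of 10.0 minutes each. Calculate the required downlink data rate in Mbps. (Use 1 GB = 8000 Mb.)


total contact time = 9 * 10.0 * 60 = 5400.0000 s
data = 46.2 GB = 369600.0000 Mb
rate = 369600.0000 / 5400.0000 = 68.4444 Mbps

68.4444 Mbps


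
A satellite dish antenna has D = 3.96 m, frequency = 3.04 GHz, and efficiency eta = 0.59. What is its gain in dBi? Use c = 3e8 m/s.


lambda = c/f = 3e8 / 3.04e+09 = 0.09868421 m
G = eta*(pi*D/lambda)^2 = 0.59*(pi*3.96/0.09868421)^2
G = 9376.6302 (linear)
G = 10*log10(9376.6302) = 39.7205 dBi

39.7205 dBi


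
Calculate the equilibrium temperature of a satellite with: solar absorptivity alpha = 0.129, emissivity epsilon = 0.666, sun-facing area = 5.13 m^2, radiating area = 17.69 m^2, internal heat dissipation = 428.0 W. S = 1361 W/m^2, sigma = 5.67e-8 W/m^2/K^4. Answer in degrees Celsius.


Numerator = alpha*S*A_sun + Q_int = 0.129*1361*5.13 + 428.0 = 1328.6690 W
Denominator = eps*sigma*A_rad = 0.666*5.67e-8*17.69 = 6.6801332e-07 W/K^4
T^4 = 1.9889857e+09 K^4
T = 211.1825 K = -61.9675 C

-61.9675 degrees Celsius


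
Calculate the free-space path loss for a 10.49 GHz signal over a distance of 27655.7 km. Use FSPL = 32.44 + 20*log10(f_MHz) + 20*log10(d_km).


f = 10.49 GHz = 10490.0000 MHz
d = 27655.7 km
FSPL = 32.44 + 20*log10(10490.0000) + 20*log10(27655.7)
FSPL = 32.44 + 80.4155 + 88.8357
FSPL = 201.6912 dB

201.6912 dB


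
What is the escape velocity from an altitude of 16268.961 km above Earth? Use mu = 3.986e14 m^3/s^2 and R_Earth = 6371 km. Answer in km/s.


r = 6371.0 + 16268.961 = 22639.9610 km = 2.2639961e+07 m
v_esc = sqrt(2*mu/r) = sqrt(2*3.986e14 / 2.2639961e+07)
v_esc = 5933.9763 m/s = 5.9340 km/s

5.9340 km/s


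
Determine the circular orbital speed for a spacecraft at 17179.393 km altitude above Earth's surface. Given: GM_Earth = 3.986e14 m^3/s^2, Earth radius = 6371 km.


r = R_E + alt = 6371.0 + 17179.393 = 23550.3930 km = 2.3550393e+07 m
v = sqrt(mu/r) = sqrt(3.986e14 / 2.3550393e+07) = 4114.0500 m/s = 4.1141 km/s

4.1141 km/s


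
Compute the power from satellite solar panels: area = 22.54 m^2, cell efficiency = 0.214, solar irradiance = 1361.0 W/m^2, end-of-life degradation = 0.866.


P = area * eta * S * degradation
P = 22.54 * 0.214 * 1361.0 * 0.866
P = 5685.1732 W

5685.1732 W


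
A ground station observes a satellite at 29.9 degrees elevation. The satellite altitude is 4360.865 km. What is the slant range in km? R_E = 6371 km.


h = 4360.865 km, el = 29.9 deg
d = -R_E*sin(el) + sqrt((R_E*sin(el))^2 + 2*R_E*h + h^2)
d = -6371.0000*sin(0.5218534) + sqrt((6371.0000*0.4984877)^2 + 2*6371.0000*4360.865 + 4360.865^2)
d = 6025.7326 km

6025.7326 km


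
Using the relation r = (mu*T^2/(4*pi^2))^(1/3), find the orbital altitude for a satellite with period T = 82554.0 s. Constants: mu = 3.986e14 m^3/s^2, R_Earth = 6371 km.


T = 82554.0 s
r = (mu*T^2/(4*pi^2))^(1/3) = (3.986e14 * 82554.0^2 / (4*pi^2))^(1/3)
r = 4.0978048e+07 m = 40978.0480 km
alt = r - R_E = 40978.0480 - 6371 = 34607.0480 km

34607.0480 km


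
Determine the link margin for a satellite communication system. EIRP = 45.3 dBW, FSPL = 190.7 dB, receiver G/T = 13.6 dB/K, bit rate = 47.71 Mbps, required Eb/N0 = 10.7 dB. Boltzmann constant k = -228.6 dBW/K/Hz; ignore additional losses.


C/N0 = EIRP - FSPL + G/T - k = 45.3 - 190.7 + 13.6 - (-228.6)
C/N0 = 96.8000 dB-Hz
R_b = 47.71 Mbps = 4.771e+07 bps -> 10*log10(R_b) = 76.7861 dB-Hz
Eb/N0 = C/N0 - 10*log10(R_b) = 96.8000 - 76.7861 = 20.0139 dB
Margin = Eb/N0 - Eb/N0_req = 20.0139 - 10.7 = 9.3139 dB (link closes)

9.3139 dB


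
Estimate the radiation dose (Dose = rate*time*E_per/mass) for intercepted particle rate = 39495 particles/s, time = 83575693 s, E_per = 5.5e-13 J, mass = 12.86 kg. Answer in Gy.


Total energy deposited = rate * time * E_per
  = 39495 * 83575693 * 5.5e-13 = 1.8155 J
Dose = E_total / mass = 1.8155 / 12.86
Dose = 0.1411705 Gy

0.1412 Gy


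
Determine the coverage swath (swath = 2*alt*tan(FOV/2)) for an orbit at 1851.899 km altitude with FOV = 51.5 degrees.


FOV = 51.5 deg = 0.8988446 rad
swath = 2 * alt * tan(FOV/2) = 2 * 1851.899 * tan(0.4494223)
swath = 2 * 1851.899 * 0.4823427
swath = 1786.5001 km

1786.5001 km


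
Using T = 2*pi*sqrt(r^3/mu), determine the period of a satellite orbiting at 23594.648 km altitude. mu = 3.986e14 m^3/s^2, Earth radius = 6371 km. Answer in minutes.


r = 29965.6480 km = 2.9965648e+07 m
T = 2*pi*sqrt(r^3/mu) = 2*pi*sqrt(2.6907356e+22 / 3.986e14)
T = 51623.4151 s = 860.3903 min

860.3903 minutes


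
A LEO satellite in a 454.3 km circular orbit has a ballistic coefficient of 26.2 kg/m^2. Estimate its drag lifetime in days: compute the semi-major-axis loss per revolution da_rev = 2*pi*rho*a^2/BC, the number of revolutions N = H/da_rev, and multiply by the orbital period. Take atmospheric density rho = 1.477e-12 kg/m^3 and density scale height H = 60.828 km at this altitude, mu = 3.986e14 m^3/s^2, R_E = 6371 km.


a = R_E + alt = 6825.3000 km = 6.8253e+06 m
da_rev = 2*pi*rho*a^2/BC = 2*pi*1.477e-12*(6.8253e+06)^2/26.2 = 16.500707 m per revolution
N = H/da_rev = 60828.0000 m / 16.500707 m = 3686.3874 revolutions
P = 2*pi*sqrt(a^3/mu) = 5611.6922 s
lifetime = N*P = 3686.3874 * 5611.6922 = 2.0686871e+07 s = 239.4314 days

239.4314 days


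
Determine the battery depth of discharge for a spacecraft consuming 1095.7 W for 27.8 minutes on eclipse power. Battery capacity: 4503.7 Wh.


E_used = P * t / 60 = 1095.7 * 27.8 / 60 = 507.6743 Wh
DOD = E_used / E_total * 100 = 507.6743 / 4503.7 * 100
DOD = 11.2724 %

11.2724 %


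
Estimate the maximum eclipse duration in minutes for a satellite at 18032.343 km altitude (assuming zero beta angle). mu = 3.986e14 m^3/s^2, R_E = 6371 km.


r = 24403.3430 km
T = 632.3157 min
Eclipse fraction = arcsin(R_E/r)/pi = arcsin(6371.0000/24403.3430)/pi
= arcsin(0.2610708)/pi = 0.0840756
Eclipse duration = 0.0840756 * 632.3157 = 53.1623 min

53.1623 minutes


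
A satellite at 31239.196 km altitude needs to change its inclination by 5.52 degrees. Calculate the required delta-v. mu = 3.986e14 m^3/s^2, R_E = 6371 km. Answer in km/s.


r = 37610.1960 km = 3.7610196e+07 m
V = sqrt(mu/r) = 3255.4861 m/s
di = 5.52 deg = 0.09634217 rad
dV = 2*V*sin(di/2) = 2*3255.4861*sin(0.04817109)
dV = 313.5193 m/s = 0.3135193 km/s

0.3135 km/s


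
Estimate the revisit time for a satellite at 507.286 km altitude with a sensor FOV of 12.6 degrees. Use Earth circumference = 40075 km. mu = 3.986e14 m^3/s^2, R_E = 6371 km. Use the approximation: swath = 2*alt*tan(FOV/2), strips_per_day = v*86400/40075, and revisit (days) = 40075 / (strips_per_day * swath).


swath = 2*507.286*tan(0.1099557) = 112.0098 km
v = sqrt(mu/r) = 7612.5215 m/s = 7.6125 km/s
strips/day = v*86400/40075 = 7.6125*86400/40075 = 16.4123
coverage/day = strips * swath = 16.4123 * 112.0098 = 1838.3353 km
revisit = 40075 / 1838.3353 = 21.7996 days

21.7996 days


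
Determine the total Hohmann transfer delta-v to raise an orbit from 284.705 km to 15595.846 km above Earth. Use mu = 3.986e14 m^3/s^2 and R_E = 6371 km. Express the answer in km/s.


r1 = 6655.7050 km = 6.655705e+06 m
r2 = 21966.8460 km = 2.1966846e+07 m
dv1 = sqrt(mu/r1)*(sqrt(2*r2/(r1+r2)) - 1) = 1848.9768 m/s
dv2 = sqrt(mu/r2)*(1 - sqrt(2*r1/(r1+r2))) = 1354.7800 m/s
total dv = |dv1| + |dv2| = 1848.9768 + 1354.7800 = 3203.7568 m/s = 3.2038 km/s

3.2038 km/s


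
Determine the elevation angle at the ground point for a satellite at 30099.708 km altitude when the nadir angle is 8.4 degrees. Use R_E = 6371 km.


r = R_E + alt = 36470.7080 km
Law of sines in the satellite / Earth-center / ground-point triangle:
  sin(nadir)/R_E = sin(90 + el)/r  =>  cos(el) = (r/R_E)*sin(nadir)
cos(el) = (36470.7080 / 6371.0000) * sin(8.4 deg) = 0.8362504
el = arccos(0.8362504) = 33.2537 deg
(Earth-central angle = 90 - nadir - el = 48.3463 deg)

33.2537 degrees


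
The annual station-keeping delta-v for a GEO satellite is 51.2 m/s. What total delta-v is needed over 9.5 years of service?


dV = rate * years = 51.2 * 9.5
dV = 486.4000 m/s

486.4000 m/s


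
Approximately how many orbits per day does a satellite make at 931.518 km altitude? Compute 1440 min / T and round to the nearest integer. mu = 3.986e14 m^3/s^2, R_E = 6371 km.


r = 7.302518e+06 m
T = 2*pi*sqrt(r^3/mu) = 6210.4086 s = 103.5068 min
revs/day = 1440 / 103.5068 = 13.9121
Rounded: 14 revolutions per day

14 revolutions per day


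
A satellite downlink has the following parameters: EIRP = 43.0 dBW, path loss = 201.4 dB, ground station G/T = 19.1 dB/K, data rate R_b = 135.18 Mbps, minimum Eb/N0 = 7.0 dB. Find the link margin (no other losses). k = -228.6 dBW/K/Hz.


C/N0 = EIRP - FSPL + G/T - k = 43.0 - 201.4 + 19.1 - (-228.6)
C/N0 = 89.3000 dB-Hz
R_b = 135.18 Mbps = 1.3518e+08 bps -> 10*log10(R_b) = 81.3091 dB-Hz
Eb/N0 = C/N0 - 10*log10(R_b) = 89.3000 - 81.3091 = 7.9909 dB
Margin = Eb/N0 - Eb/N0_req = 7.9909 - 7.0 = 0.9908756 dB (link closes)

0.9909 dB


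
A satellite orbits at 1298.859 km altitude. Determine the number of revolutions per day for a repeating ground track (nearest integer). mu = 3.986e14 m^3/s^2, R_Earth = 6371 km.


r = 7.669859e+06 m
T = 2*pi*sqrt(r^3/mu) = 6684.8596 s = 111.4143 min
revs/day = 1440 / 111.4143 = 12.9247
Rounded: 13 revolutions per day

13 revolutions per day


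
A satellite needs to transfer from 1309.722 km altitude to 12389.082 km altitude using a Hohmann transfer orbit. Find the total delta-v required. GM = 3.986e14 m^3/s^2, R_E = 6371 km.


r1 = 7680.7220 km = 7.680722e+06 m
r2 = 18760.0820 km = 1.8760082e+07 m
dv1 = sqrt(mu/r1)*(sqrt(2*r2/(r1+r2)) - 1) = 1377.5900 m/s
dv2 = sqrt(mu/r2)*(1 - sqrt(2*r1/(r1+r2))) = 1096.0538 m/s
total dv = |dv1| + |dv2| = 1377.5900 + 1096.0538 = 2473.6439 m/s = 2.4736 km/s

2.4736 km/s


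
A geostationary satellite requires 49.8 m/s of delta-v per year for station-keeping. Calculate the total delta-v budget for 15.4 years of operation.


dV = rate * years = 49.8 * 15.4
dV = 766.9200 m/s

766.9200 m/s


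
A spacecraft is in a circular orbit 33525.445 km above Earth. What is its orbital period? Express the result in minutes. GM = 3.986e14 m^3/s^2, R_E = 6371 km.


r = 39896.4450 km = 3.9896445e+07 m
T = 2*pi*sqrt(r^3/mu) = 2*pi*sqrt(6.3504222e+22 / 3.986e14)
T = 79307.1823 s = 1321.7864 min

1321.7864 minutes


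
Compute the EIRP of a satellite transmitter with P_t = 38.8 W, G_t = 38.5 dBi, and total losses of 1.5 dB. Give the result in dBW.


Pt = 38.8 W = 15.8883 dBW
EIRP = Pt_dBW + Gt - losses = 15.8883 + 38.5 - 1.5 = 52.8883 dBW

52.8883 dBW


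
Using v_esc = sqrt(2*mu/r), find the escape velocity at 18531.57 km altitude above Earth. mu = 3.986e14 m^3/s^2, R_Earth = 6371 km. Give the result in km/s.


r = 6371.0 + 18531.57 = 24902.5700 km = 2.490257e+07 m
v_esc = sqrt(2*mu/r) = sqrt(2*3.986e14 / 2.490257e+07)
v_esc = 5657.9820 m/s = 5.6580 km/s

5.6580 km/s


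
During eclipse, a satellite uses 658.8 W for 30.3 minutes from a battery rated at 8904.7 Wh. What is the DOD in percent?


E_used = P * t / 60 = 658.8 * 30.3 / 60 = 332.6940 Wh
DOD = E_used / E_total * 100 = 332.6940 / 8904.7 * 100
DOD = 3.7362 %

3.7362 %


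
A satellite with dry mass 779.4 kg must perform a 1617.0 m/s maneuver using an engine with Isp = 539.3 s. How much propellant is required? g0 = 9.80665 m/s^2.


ve = Isp * g0 = 539.3 * 9.80665 = 5288.726345 m/s
mass ratio = exp(dv/ve) = exp(1617.0/5288.726345) = 1.35763565
m_prop = m_dry * (mr - 1) = 779.4 * (1.35763565 - 1)
m_prop = 278.7412 kg

278.7412 kg


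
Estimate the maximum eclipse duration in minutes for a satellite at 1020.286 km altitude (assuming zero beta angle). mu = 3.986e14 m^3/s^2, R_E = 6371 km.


r = 7391.2860 km
T = 105.3998 min
Eclipse fraction = arcsin(R_E/r)/pi = arcsin(6371.0000/7391.2860)/pi
= arcsin(0.861961)/pi = 0.3307638
Eclipse duration = 0.3307638 * 105.3998 = 34.8625 min

34.8625 minutes


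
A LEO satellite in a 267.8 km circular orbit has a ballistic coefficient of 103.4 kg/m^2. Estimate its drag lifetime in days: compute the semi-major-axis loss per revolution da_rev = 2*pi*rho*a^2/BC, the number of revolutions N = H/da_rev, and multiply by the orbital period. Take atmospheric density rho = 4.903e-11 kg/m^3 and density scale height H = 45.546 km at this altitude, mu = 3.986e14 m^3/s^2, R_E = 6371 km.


a = R_E + alt = 6638.8000 km = 6.6388e+06 m
da_rev = 2*pi*rho*a^2/BC = 2*pi*4.903e-11*(6.6388e+06)^2/103.4 = 131.310784 m per revolution
N = H/da_rev = 45546.0000 m / 131.310784 m = 346.8565 revolutions
P = 2*pi*sqrt(a^3/mu) = 5383.2630 s
lifetime = N*P = 346.8565 * 5383.2630 = 1.8672198e+06 s = 21.6113 days

21.6113 days


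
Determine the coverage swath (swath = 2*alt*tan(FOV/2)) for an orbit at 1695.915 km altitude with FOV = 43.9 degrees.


FOV = 43.9 deg = 0.7661995 rad
swath = 2 * alt * tan(FOV/2) = 2 * 1695.915 * tan(0.3830998)
swath = 2 * 1695.915 * 0.4030115
swath = 1366.9464 km

1366.9464 km


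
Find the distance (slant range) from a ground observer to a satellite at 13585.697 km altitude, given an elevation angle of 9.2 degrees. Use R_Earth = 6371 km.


h = 13585.697 km, el = 9.2 deg
d = -R_E*sin(el) + sqrt((R_E*sin(el))^2 + 2*R_E*h + h^2)
d = -6371.0000*sin(0.1605703) + sqrt((6371.0000*0.1598812)^2 + 2*6371.0000*13585.697 + 13585.697^2)
d = 17921.2403 km

17921.2403 km


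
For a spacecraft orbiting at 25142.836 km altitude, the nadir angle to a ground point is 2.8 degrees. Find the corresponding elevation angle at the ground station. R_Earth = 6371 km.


r = R_E + alt = 31513.8360 km
Law of sines in the satellite / Earth-center / ground-point triangle:
  sin(nadir)/R_E = sin(90 + el)/r  =>  cos(el) = (r/R_E)*sin(nadir)
cos(el) = (31513.8360 / 6371.0000) * sin(2.8 deg) = 0.241633
el = arccos(0.241633) = 76.0171 deg
(Earth-central angle = 90 - nadir - el = 11.1829 deg)

76.0171 degrees


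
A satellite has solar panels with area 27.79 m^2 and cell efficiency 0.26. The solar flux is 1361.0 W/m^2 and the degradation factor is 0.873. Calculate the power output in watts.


P = area * eta * S * degradation
P = 27.79 * 0.26 * 1361.0 * 0.873
P = 8584.8807 W

8584.8807 W


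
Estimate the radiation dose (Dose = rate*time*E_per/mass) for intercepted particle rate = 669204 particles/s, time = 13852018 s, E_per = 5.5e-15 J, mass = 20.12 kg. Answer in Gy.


Total energy deposited = rate * time * E_per
  = 669204 * 13852018 * 5.5e-15 = 0.05098404 J
Dose = E_total / mass = 0.05098404 / 20.12
Dose = 0.002533998 Gy

0.0025 Gy


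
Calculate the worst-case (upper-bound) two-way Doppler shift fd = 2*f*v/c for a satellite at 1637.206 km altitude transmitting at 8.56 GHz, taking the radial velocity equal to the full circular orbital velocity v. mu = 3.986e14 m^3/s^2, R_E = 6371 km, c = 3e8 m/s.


r = 8.008206e+06 m
v = sqrt(mu/r) = 7055.0652 m/s (worst-case radial velocity)
f = 8.56 GHz = 8.56e+09 Hz
fd = 2*f*v/c = 2*8.56e+09*7055.0652/3.0e+08
fd = 402609.0517 Hz

402609.0517 Hz


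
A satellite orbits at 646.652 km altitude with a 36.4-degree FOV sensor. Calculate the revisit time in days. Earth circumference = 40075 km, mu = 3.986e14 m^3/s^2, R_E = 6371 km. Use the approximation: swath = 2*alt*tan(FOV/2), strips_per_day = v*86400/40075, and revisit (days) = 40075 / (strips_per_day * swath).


swath = 2*646.652*tan(0.3176499) = 425.2167 km
v = sqrt(mu/r) = 7536.5526 m/s = 7.5366 km/s
strips/day = v*86400/40075 = 7.5366*86400/40075 = 16.2485
coverage/day = strips * swath = 16.2485 * 425.2167 = 6909.1286 km
revisit = 40075 / 6909.1286 = 5.8003 days

5.8003 days
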